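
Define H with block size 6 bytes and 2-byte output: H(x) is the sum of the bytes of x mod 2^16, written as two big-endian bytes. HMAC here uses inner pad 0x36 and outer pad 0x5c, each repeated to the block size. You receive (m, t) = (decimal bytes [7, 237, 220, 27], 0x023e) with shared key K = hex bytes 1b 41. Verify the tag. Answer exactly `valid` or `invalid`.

Key hex bytes 1b 41 is 2 bytes ≤ B = 6; zero-pad to 6 bytes: K' = 1b 41 00 00 00 00.
K' ⊕ ipad = 2d 77 36 36 36 36; K' ⊕ opad = 47 1d 5c 5c 5c 5c.
Inner hash: sum = 45+119+54+54+54+54+7+237+220+27 = 871 → 03 67.
Outer hash (recomputed tag): sum = 71+29+92+92+92+92+3+103 = 574 → 02 3e.
Recomputed tag = 023e; claimed = 023e → match.

valid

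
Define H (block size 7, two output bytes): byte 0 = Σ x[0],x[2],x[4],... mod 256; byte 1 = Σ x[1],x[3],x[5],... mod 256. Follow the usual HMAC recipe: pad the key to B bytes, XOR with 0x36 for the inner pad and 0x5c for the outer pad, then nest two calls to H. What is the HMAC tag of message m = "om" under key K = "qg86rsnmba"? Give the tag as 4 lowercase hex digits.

Key "qg86rsnmba" = 71 67 38 36 72 73 6e 6d 62 61 is 10 bytes > B = 7, so hash it first: H(key) = eb de, then zero-pad to 7 bytes: K' = eb de 00 00 00 00 00.
K' ⊕ ipad = dd e8 36 36 36 36 36.  K' ⊕ opad = b7 82 5c 5c 5c 5c 5c.
Inner input = (K'⊕ipad) ∥ m = dd e8 36 36 36 36 36 ∥ 6f 6d.
Inner hash: even-index sum = 492 mod 256 = 236; odd-index sum = 451 mod 256 = 195 → ec c3.
Outer input = (K'⊕opad) ∥ inner = b7 82 5c 5c 5c 5c 5c ∥ ec c3.
Outer hash (tag): even-index sum = 654 mod 256 = 142; odd-index sum = 550 mod 256 = 38 → 8e 26.

8e26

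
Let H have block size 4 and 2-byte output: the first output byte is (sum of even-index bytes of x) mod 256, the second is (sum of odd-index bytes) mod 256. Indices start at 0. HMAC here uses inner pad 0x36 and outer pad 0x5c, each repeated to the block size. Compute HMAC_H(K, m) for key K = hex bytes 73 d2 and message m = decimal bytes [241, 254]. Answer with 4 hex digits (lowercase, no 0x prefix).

f702

Key hex bytes 73 d2 is 2 bytes ≤ B = 4; zero-pad to 4 bytes: K' = 73 d2 00 00.
K' ⊕ ipad = 45 e4 36 36.  K' ⊕ opad = 2f 8e 5c 5c.
Inner input = (K'⊕ipad) ∥ m = 45 e4 36 36 ∥ f1 fe.
Inner hash: even-index sum = 364 mod 256 = 108; odd-index sum = 536 mod 256 = 24 → 6c 18.
Outer input = (K'⊕opad) ∥ inner = 2f 8e 5c 5c ∥ 6c 18.
Outer hash (tag): even-index sum = 247 mod 256 = 247; odd-index sum = 258 mod 256 = 2 → f7 02.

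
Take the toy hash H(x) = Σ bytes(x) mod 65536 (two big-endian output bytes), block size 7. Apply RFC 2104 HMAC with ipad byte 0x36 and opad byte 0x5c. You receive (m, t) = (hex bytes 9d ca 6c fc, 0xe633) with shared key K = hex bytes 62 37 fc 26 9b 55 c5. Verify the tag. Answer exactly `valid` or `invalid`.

invalid

Key hex bytes 62 37 fc 26 9b 55 c5 is exactly B = 7 bytes: K' = 62 37 fc 26 9b 55 c5.
K' ⊕ ipad = 54 01 ca 10 ad 63 f3; K' ⊕ opad = 3e 6b a0 7a c7 09 99.
Inner hash: sum = 84+1+202+16+173+99+243+157+202+108+252 = 1537 → 06 01.
Outer hash (recomputed tag): sum = 62+107+160+122+199+9+153+6+1 = 819 → 03 33.
Recomputed tag = 0333; claimed = e633 → mismatch.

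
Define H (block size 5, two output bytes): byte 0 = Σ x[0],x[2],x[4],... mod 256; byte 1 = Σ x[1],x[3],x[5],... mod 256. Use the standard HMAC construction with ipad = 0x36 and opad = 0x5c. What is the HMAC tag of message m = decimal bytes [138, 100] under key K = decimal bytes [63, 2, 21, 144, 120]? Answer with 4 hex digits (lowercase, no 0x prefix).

Key decimal bytes [63, 2, 21, 144, 120] = 3f 02 15 90 78 is exactly B = 5 bytes: K' = 3f 02 15 90 78.
K' ⊕ ipad = 09 34 23 a6 4e.  K' ⊕ opad = 63 5e 49 cc 24.
Inner input = (K'⊕ipad) ∥ m = 09 34 23 a6 4e ∥ 8a 64.
Inner hash: even-index sum = 222 mod 256 = 222; odd-index sum = 356 mod 256 = 100 → de 64.
Outer input = (K'⊕opad) ∥ inner = 63 5e 49 cc 24 ∥ de 64.
Outer hash (tag): even-index sum = 308 mod 256 = 52; odd-index sum = 520 mod 256 = 8 → 34 08.

3408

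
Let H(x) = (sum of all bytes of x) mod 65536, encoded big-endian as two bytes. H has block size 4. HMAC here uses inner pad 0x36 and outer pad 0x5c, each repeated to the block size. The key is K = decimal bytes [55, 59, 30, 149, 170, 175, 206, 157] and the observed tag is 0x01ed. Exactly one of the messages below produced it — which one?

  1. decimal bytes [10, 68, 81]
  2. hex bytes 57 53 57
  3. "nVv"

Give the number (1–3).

1

Key decimal bytes [55, 59, 30, 149, 170, 175, 206, 157] = 37 3b 1e 95 aa af ce 9d is 8 bytes > B = 4, so hash it first: H(key) = 03 e9, then zero-pad to 4 bytes: K' = 03 e9 00 00.
K' ⊕ ipad = 35 df 36 36; K' ⊕ opad = 5f b5 5c 5c.
m1: inner = H(35 df 36 36 0a 44 51) = 02 1f; tag = H(5f b5 5c 5c 02 1f) = 01ed ← matches
m2: inner = H(35 df 36 36 57 53 57) = 02 81; tag = H(5f b5 5c 5c 02 81) = 024f
m3: inner = H(35 df 36 36 6e 56 76) = 02 ba; tag = H(5f b5 5c 5c 02 ba) = 0288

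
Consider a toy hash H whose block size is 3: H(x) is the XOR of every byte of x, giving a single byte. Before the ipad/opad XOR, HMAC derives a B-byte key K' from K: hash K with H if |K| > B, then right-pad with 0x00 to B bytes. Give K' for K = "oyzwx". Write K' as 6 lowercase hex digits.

630000

|K| = 5 > B = 3, so first hash the key.
H(K): XOR 6f⊕79⊕7a⊕77⊕78 = 63.
Zero-pad H(K) = 63 to 3 bytes: K' = 63 00 00.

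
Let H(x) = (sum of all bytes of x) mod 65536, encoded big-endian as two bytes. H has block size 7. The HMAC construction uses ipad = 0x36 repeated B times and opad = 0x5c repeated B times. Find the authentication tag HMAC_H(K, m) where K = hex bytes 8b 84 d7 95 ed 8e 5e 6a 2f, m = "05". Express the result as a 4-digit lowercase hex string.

Key hex bytes 8b 84 d7 95 ed 8e 5e 6a 2f is 9 bytes > B = 7, so hash it first: H(key) = 04 ed, then zero-pad to 7 bytes: K' = 04 ed 00 00 00 00 00.
K' ⊕ ipad = 32 db 36 36 36 36 36.  K' ⊕ opad = 58 b1 5c 5c 5c 5c 5c.
Inner input = (K'⊕ipad) ∥ m = 32 db 36 36 36 36 36 ∥ 30 35.
Inner hash: sum = 50+219+54+54+54+54+54+48+53 = 640 → 02 80.
Outer input = (K'⊕opad) ∥ inner = 58 b1 5c 5c 5c 5c 5c ∥ 02 80.
Outer hash (tag): sum = 88+177+92+92+92+92+92+2+128 = 855 → 03 57.

0357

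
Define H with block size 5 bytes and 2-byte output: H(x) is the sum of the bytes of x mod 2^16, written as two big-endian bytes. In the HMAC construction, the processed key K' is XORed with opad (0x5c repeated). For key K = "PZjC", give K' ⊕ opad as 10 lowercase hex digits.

0c06361f5c

Key "PZjC" = 50 5a 6a 43 is 4 bytes ≤ B = 5; zero-pad to 5 bytes: K' = 50 5a 6a 43 00.
XOR each byte with 0x5c: 50⊕5c=0c, 5a⊕5c=06, 6a⊕5c=36, 43⊕5c=1f, 00⊕5c=5c.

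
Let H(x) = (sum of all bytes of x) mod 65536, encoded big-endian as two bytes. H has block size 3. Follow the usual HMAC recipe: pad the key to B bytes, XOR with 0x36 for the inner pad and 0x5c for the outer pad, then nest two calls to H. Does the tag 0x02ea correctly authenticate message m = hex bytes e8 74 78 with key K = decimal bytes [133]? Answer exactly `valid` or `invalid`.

invalid

Key decimal bytes [133] = 85 is 1 byte ≤ B = 3; zero-pad to 3 bytes: K' = 85 00 00.
K' ⊕ ipad = b3 36 36; K' ⊕ opad = d9 5c 5c.
Inner hash: sum = 179+54+54+232+116+120 = 755 → 02 f3.
Outer hash (recomputed tag): sum = 217+92+92+2+243 = 646 → 02 86.
Recomputed tag = 0286; claimed = 02ea → mismatch.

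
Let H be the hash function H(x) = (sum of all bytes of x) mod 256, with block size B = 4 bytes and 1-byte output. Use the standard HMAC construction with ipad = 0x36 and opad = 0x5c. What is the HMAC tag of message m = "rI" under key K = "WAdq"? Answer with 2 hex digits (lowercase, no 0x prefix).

Key "WAdq" = 57 41 64 71 is exactly B = 4 bytes: K' = 57 41 64 71.
K' ⊕ ipad = 61 77 52 47.  K' ⊕ opad = 0b 1d 38 2d.
Inner input = (K'⊕ipad) ∥ m = 61 77 52 47 ∥ 72 49.
Inner hash: sum = 97+119+82+71+114+73 = 556; mod 256 = 44 → 2c.
Outer input = (K'⊕opad) ∥ inner = 0b 1d 38 2d ∥ 2c.
Outer hash (tag): sum = 11+29+56+45+44 = 185 → b9.

b9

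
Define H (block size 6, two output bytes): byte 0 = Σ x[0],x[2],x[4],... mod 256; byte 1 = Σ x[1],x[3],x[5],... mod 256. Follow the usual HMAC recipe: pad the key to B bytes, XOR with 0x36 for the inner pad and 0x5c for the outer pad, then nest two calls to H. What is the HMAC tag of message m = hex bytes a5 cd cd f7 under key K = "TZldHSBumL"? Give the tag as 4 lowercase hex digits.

025a

Key "TZldHSBumL" = 54 5a 6c 64 48 53 42 75 6d 4c is 10 bytes > B = 6, so hash it first: H(key) = b7 d2, then zero-pad to 6 bytes: K' = b7 d2 00 00 00 00.
K' ⊕ ipad = 81 e4 36 36 36 36.  K' ⊕ opad = eb 8e 5c 5c 5c 5c.
Inner input = (K'⊕ipad) ∥ m = 81 e4 36 36 36 36 ∥ a5 cd cd f7.
Inner hash: even-index sum = 607 mod 256 = 95; odd-index sum = 788 mod 256 = 20 → 5f 14.
Outer input = (K'⊕opad) ∥ inner = eb 8e 5c 5c 5c 5c ∥ 5f 14.
Outer hash (tag): even-index sum = 514 mod 256 = 2; odd-index sum = 346 mod 256 = 90 → 02 5a.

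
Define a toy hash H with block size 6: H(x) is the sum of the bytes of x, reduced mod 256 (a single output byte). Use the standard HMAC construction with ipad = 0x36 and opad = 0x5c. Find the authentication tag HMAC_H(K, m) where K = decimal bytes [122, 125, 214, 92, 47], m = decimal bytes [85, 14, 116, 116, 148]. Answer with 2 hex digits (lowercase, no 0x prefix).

Key decimal bytes [122, 125, 214, 92, 47] = 7a 7d d6 5c 2f is 5 bytes ≤ B = 6; zero-pad to 6 bytes: K' = 7a 7d d6 5c 2f 00.
K' ⊕ ipad = 4c 4b e0 6a 19 36.  K' ⊕ opad = 26 21 8a 00 73 5c.
Inner input = (K'⊕ipad) ∥ m = 4c 4b e0 6a 19 36 ∥ 55 0e 74 74 94.
Inner hash: sum = 76+75+224+106+25+54+85+14+116+116+148 = 1039; mod 256 = 15 → 0f.
Outer input = (K'⊕opad) ∥ inner = 26 21 8a 00 73 5c ∥ 0f.
Outer hash (tag): sum = 38+33+138+0+115+92+15 = 431; mod 256 = 175 → af.

af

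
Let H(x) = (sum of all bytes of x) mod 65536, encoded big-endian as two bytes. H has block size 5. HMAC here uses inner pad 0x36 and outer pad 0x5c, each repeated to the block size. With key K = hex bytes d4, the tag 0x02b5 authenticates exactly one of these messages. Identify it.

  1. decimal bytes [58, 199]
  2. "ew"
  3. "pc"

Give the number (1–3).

Key hex bytes d4 is 1 byte ≤ B = 5; zero-pad to 5 bytes: K' = d4 00 00 00 00.
K' ⊕ ipad = e2 36 36 36 36; K' ⊕ opad = 88 5c 5c 5c 5c.
m1: inner = H(e2 36 36 36 36 3a c7) = 02 bb; tag = H(88 5c 5c 5c 5c 02 bb) = 02b5 ← matches
m2: inner = H(e2 36 36 36 36 65 77) = 02 96; tag = H(88 5c 5c 5c 5c 02 96) = 0290
m3: inner = H(e2 36 36 36 36 70 63) = 02 8d; tag = H(88 5c 5c 5c 5c 02 8d) = 0287

1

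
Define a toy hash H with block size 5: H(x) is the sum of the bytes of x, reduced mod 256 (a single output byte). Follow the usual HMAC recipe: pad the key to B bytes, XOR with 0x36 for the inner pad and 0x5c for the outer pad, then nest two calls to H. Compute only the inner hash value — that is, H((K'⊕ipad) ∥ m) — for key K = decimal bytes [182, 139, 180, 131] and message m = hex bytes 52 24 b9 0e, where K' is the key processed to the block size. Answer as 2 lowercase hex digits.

e7

Key decimal bytes [182, 139, 180, 131] = b6 8b b4 83 is 4 bytes ≤ B = 5; zero-pad to 5 bytes: K' = b6 8b b4 83 00.
K' ⊕ ipad = 80 bd 82 b5 36.
Inner input = 80 bd 82 b5 36 ∥ 52 24 b9 0e.
Inner hash: sum = 128+189+130+181+54+82+36+185+14 = 999; mod 256 = 231 → e7.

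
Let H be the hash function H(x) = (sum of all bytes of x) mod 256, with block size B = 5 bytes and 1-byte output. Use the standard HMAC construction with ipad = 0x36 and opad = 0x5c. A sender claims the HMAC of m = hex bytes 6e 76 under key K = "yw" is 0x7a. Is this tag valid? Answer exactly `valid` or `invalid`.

Key "yw" = 79 77 is 2 bytes ≤ B = 5; zero-pad to 5 bytes: K' = 79 77 00 00 00.
K' ⊕ ipad = 4f 41 36 36 36; K' ⊕ opad = 25 2b 5c 5c 5c.
Inner hash: sum = 79+65+54+54+54+110+118 = 534; mod 256 = 22 → 16.
Outer hash (recomputed tag): sum = 37+43+92+92+92+22 = 378; mod 256 = 122 → 7a.
Recomputed tag = 7a; claimed = 7a → match.

valid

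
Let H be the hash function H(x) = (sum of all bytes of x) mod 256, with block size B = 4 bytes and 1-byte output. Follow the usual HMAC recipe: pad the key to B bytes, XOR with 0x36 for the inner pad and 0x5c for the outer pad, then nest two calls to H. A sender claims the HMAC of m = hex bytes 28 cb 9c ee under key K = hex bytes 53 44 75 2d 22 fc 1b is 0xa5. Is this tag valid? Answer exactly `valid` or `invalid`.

Key hex bytes 53 44 75 2d 22 fc 1b is 7 bytes > B = 4, so hash it first: H(key) = 72, then zero-pad to 4 bytes: K' = 72 00 00 00.
K' ⊕ ipad = 44 36 36 36; K' ⊕ opad = 2e 5c 5c 5c.
Inner hash: sum = 68+54+54+54+40+203+156+238 = 867; mod 256 = 99 → 63.
Outer hash (recomputed tag): sum = 46+92+92+92+99 = 421; mod 256 = 165 → a5.
Recomputed tag = a5; claimed = a5 → match.

valid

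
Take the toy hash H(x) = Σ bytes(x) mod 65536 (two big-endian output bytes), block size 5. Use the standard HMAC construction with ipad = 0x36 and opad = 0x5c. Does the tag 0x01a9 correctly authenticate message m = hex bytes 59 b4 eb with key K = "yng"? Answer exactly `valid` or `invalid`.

valid

Key "yng" = 79 6e 67 is 3 bytes ≤ B = 5; zero-pad to 5 bytes: K' = 79 6e 67 00 00.
K' ⊕ ipad = 4f 58 51 36 36; K' ⊕ opad = 25 32 3b 5c 5c.
Inner hash: sum = 79+88+81+54+54+89+180+235 = 860 → 03 5c.
Outer hash (recomputed tag): sum = 37+50+59+92+92+3+92 = 425 → 01 a9.
Recomputed tag = 01a9; claimed = 01a9 → match.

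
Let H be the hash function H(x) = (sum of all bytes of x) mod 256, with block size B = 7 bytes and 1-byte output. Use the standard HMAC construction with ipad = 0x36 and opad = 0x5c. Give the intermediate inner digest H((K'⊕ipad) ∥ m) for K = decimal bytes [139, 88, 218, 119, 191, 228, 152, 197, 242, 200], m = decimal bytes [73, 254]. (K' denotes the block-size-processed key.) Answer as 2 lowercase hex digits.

Key decimal bytes [139, 88, 218, 119, 191, 228, 152, 197, 242, 200] = 8b 58 da 77 bf e4 98 c5 f2 c8 is 10 bytes > B = 7, so hash it first: H(key) = ee, then zero-pad to 7 bytes: K' = ee 00 00 00 00 00 00.
K' ⊕ ipad = d8 36 36 36 36 36 36.
Inner input = d8 36 36 36 36 36 36 ∥ 49 fe.
Inner hash: sum = 216+54+54+54+54+54+54+73+254 = 867; mod 256 = 99 → 63.

63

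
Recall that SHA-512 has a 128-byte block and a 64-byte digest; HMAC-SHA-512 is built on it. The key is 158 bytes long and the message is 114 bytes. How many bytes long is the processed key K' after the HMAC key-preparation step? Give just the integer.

Key is 158 > 128 bytes, so it is hashed to 64 bytes then zero-padded to 128: |K'| = 128.

128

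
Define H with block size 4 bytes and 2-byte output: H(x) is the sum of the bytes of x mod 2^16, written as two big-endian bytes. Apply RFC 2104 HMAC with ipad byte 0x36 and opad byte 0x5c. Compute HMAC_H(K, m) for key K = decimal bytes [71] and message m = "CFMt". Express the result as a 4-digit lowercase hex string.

Key decimal bytes [71] = 47 is 1 byte ≤ B = 4; zero-pad to 4 bytes: K' = 47 00 00 00.
K' ⊕ ipad = 71 36 36 36.  K' ⊕ opad = 1b 5c 5c 5c.
Inner input = (K'⊕ipad) ∥ m = 71 36 36 36 ∥ 43 46 4d 74.
Inner hash: sum = 113+54+54+54+67+70+77+116 = 605 → 02 5d.
Outer input = (K'⊕opad) ∥ inner = 1b 5c 5c 5c ∥ 02 5d.
Outer hash (tag): sum = 27+92+92+92+2+93 = 398 → 01 8e.

018e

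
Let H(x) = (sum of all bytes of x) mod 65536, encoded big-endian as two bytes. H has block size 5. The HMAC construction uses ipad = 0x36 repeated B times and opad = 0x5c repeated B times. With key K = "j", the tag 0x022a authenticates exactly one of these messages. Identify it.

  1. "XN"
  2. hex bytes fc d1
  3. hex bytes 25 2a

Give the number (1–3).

3

Key "j" = 6a is 1 byte ≤ B = 5; zero-pad to 5 bytes: K' = 6a 00 00 00 00.
K' ⊕ ipad = 5c 36 36 36 36; K' ⊕ opad = 36 5c 5c 5c 5c.
m1: inner = H(5c 36 36 36 36 58 4e) = 01 da; tag = H(36 5c 5c 5c 5c 01 da) = 0281
m2: inner = H(5c 36 36 36 36 fc d1) = 03 01; tag = H(36 5c 5c 5c 5c 03 01) = 01aa
m3: inner = H(5c 36 36 36 36 25 2a) = 01 83; tag = H(36 5c 5c 5c 5c 01 83) = 022a ← matches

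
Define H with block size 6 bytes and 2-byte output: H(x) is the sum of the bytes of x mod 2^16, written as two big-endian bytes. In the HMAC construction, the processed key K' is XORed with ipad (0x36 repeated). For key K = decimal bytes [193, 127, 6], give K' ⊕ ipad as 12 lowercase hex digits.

Key decimal bytes [193, 127, 6] = c1 7f 06 is 3 bytes ≤ B = 6; zero-pad to 6 bytes: K' = c1 7f 06 00 00 00.
XOR each byte with 0x36: c1⊕36=f7, 7f⊕36=49, 06⊕36=30, 00⊕36=36, 00⊕36=36, 00⊕36=36.

f74930363636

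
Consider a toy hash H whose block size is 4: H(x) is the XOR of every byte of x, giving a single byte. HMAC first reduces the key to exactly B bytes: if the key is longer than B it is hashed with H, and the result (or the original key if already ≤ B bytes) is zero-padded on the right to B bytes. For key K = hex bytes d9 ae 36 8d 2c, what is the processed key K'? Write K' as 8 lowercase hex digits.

|K| = 5 > B = 4, so first hash the key.
H(K): XOR d9⊕ae⊕36⊕8d⊕2c = e0.
Zero-pad H(K) = e0 to 4 bytes: K' = e0 00 00 00.

e0000000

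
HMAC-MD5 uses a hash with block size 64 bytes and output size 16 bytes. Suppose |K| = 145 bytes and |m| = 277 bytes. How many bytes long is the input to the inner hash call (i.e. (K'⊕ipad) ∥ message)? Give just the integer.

341

Key is 145 > 64 bytes, so it is hashed to 16 bytes then zero-padded to 64: |K'| = 64.
Inner input = (K'⊕ipad) ∥ m → 64 + 277 = 341 bytes.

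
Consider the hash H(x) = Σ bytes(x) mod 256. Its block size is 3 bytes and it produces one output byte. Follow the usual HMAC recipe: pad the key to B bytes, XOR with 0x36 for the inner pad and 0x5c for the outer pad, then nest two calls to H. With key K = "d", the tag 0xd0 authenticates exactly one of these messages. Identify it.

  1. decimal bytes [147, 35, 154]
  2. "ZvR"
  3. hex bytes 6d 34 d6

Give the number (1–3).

Key "d" = 64 is 1 byte ≤ B = 3; zero-pad to 3 bytes: K' = 64 00 00.
K' ⊕ ipad = 52 36 36; K' ⊕ opad = 38 5c 5c.
m1: inner = H(52 36 36 93 23 9a) = 0e; tag = H(38 5c 5c 0e) = fe
m2: inner = H(52 36 36 5a 76 52) = e0; tag = H(38 5c 5c e0) = d0 ← matches
m3: inner = H(52 36 36 6d 34 d6) = 35; tag = H(38 5c 5c 35) = 25

2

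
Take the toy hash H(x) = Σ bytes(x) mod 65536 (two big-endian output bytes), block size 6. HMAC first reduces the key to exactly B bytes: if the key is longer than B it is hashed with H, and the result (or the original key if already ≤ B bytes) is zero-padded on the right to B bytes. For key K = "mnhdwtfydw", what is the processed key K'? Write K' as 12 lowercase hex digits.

044c00000000

|K| = 10 > B = 6, so first hash the key.
H(K): sum = 109+110+104+100+119+116+102+121+100+119 = 1100 → 04 4c.
Zero-pad H(K) = 04 4c to 6 bytes: K' = 04 4c 00 00 00 00.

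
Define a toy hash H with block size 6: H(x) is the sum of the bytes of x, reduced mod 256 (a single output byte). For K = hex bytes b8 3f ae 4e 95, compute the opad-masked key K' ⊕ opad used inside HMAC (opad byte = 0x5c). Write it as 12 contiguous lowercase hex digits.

e463f212c95c

Key hex bytes b8 3f ae 4e 95 is 5 bytes ≤ B = 6; zero-pad to 6 bytes: K' = b8 3f ae 4e 95 00.
XOR each byte with 0x5c: b8⊕5c=e4, 3f⊕5c=63, ae⊕5c=f2, 4e⊕5c=12, 95⊕5c=c9, 00⊕5c=5c.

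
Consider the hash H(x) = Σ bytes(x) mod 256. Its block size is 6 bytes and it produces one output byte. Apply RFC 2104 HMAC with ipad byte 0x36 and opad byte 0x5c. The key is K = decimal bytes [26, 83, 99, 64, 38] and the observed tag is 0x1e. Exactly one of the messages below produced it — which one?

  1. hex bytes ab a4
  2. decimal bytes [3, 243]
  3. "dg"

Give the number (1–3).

Key decimal bytes [26, 83, 99, 64, 38] = 1a 53 63 40 26 is 5 bytes ≤ B = 6; zero-pad to 6 bytes: K' = 1a 53 63 40 26 00.
K' ⊕ ipad = 2c 65 55 76 10 36; K' ⊕ opad = 46 0f 3f 1c 7a 5c.
m1: inner = H(2c 65 55 76 10 36 ab a4) = f1; tag = H(46 0f 3f 1c 7a 5c f1) = 77
m2: inner = H(2c 65 55 76 10 36 03 f3) = 98; tag = H(46 0f 3f 1c 7a 5c 98) = 1e ← matches
m3: inner = H(2c 65 55 76 10 36 64 67) = 6d; tag = H(46 0f 3f 1c 7a 5c 6d) = f3

2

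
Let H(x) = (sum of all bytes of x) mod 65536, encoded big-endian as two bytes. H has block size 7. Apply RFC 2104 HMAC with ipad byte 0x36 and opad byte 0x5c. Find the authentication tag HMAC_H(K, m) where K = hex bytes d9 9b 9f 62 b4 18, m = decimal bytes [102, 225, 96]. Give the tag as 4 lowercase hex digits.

Key hex bytes d9 9b 9f 62 b4 18 is 6 bytes ≤ B = 7; zero-pad to 7 bytes: K' = d9 9b 9f 62 b4 18 00.
K' ⊕ ipad = ef ad a9 54 82 2e 36.  K' ⊕ opad = 85 c7 c3 3e e8 44 5c.
Inner input = (K'⊕ipad) ∥ m = ef ad a9 54 82 2e 36 ∥ 66 e1 60.
Inner hash: sum = 239+173+169+84+130+46+54+102+225+96 = 1318 → 05 26.
Outer input = (K'⊕opad) ∥ inner = 85 c7 c3 3e e8 44 5c ∥ 05 26.
Outer hash (tag): sum = 133+199+195+62+232+68+92+5+38 = 1024 → 04 00.

0400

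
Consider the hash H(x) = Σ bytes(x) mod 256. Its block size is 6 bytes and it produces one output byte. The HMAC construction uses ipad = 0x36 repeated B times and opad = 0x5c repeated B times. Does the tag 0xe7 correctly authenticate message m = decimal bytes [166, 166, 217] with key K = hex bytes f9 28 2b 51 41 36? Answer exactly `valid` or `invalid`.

Key hex bytes f9 28 2b 51 41 36 is exactly B = 6 bytes: K' = f9 28 2b 51 41 36.
K' ⊕ ipad = cf 1e 1d 67 77 00; K' ⊕ opad = a5 74 77 0d 1d 6a.
Inner hash: sum = 207+30+29+103+119+0+166+166+217 = 1037; mod 256 = 13 → 0d.
Outer hash (recomputed tag): sum = 165+116+119+13+29+106+13 = 561; mod 256 = 49 → 31.
Recomputed tag = 31; claimed = e7 → mismatch.

invalid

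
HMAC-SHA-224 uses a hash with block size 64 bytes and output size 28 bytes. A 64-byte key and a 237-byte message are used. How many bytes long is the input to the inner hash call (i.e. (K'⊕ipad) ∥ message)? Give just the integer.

Key is 64 ≤ 64 bytes, zero-padded: |K'| = 64.
Inner input = (K'⊕ipad) ∥ m → 64 + 237 = 301 bytes.

301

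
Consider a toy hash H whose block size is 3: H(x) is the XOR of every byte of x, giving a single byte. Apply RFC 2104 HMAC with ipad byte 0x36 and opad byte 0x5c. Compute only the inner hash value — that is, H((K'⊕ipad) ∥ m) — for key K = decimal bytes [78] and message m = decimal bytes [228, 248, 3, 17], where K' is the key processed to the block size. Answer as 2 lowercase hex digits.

Key decimal bytes [78] = 4e is 1 byte ≤ B = 3; zero-pad to 3 bytes: K' = 4e 00 00.
K' ⊕ ipad = 78 36 36.
Inner input = 78 36 36 ∥ e4 f8 03 11.
Inner hash: XOR 78⊕36⊕36⊕e4⊕f8⊕03⊕11 = 76.

76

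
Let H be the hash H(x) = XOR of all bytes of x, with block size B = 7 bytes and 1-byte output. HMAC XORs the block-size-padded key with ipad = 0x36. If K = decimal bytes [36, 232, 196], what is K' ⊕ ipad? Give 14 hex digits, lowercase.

Key decimal bytes [36, 232, 196] = 24 e8 c4 is 3 bytes ≤ B = 7; zero-pad to 7 bytes: K' = 24 e8 c4 00 00 00 00.
XOR each byte with 0x36: 24⊕36=12, e8⊕36=de, c4⊕36=f2, 00⊕36=36, 00⊕36=36, 00⊕36=36, 00⊕36=36.

12def236363636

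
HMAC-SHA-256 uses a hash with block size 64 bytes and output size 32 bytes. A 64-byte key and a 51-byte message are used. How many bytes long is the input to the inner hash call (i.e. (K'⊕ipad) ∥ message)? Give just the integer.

115

Key is 64 ≤ 64 bytes, zero-padded: |K'| = 64.
Inner input = (K'⊕ipad) ∥ m → 64 + 51 = 115 bytes.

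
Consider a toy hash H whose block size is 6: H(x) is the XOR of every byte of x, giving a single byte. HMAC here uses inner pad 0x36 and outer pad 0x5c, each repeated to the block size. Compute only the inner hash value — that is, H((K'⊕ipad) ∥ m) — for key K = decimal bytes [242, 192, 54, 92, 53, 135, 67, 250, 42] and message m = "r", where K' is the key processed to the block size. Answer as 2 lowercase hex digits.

0b

Key decimal bytes [242, 192, 54, 92, 53, 135, 67, 250, 42] = f2 c0 36 5c 35 87 43 fa 2a is 9 bytes > B = 6, so hash it first: H(key) = 79, then zero-pad to 6 bytes: K' = 79 00 00 00 00 00.
K' ⊕ ipad = 4f 36 36 36 36 36.
Inner input = 4f 36 36 36 36 36 ∥ 72.
Inner hash: XOR 4f⊕36⊕36⊕36⊕36⊕36⊕72 = 0b.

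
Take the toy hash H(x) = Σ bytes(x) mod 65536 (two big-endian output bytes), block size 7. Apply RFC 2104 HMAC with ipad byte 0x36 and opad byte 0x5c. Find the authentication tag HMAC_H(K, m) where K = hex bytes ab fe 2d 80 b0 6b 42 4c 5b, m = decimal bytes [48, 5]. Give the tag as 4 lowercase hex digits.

030c

Key hex bytes ab fe 2d 80 b0 6b 42 4c 5b is 9 bytes > B = 7, so hash it first: H(key) = 04 5a, then zero-pad to 7 bytes: K' = 04 5a 00 00 00 00 00.
K' ⊕ ipad = 32 6c 36 36 36 36 36.  K' ⊕ opad = 58 06 5c 5c 5c 5c 5c.
Inner input = (K'⊕ipad) ∥ m = 32 6c 36 36 36 36 36 ∥ 30 05.
Inner hash: sum = 50+108+54+54+54+54+54+48+5 = 481 → 01 e1.
Outer input = (K'⊕opad) ∥ inner = 58 06 5c 5c 5c 5c 5c ∥ 01 e1.
Outer hash (tag): sum = 88+6+92+92+92+92+92+1+225 = 780 → 03 0c.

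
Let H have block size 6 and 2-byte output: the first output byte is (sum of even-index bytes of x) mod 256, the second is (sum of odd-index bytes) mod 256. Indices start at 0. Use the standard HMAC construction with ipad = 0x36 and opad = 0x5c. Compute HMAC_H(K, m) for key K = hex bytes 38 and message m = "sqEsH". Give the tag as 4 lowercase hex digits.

969a

Key hex bytes 38 is 1 byte ≤ B = 6; zero-pad to 6 bytes: K' = 38 00 00 00 00 00.
K' ⊕ ipad = 0e 36 36 36 36 36.  K' ⊕ opad = 64 5c 5c 5c 5c 5c.
Inner input = (K'⊕ipad) ∥ m = 0e 36 36 36 36 36 ∥ 73 71 45 73 48.
Inner hash: even-index sum = 378 mod 256 = 122; odd-index sum = 390 mod 256 = 134 → 7a 86.
Outer input = (K'⊕opad) ∥ inner = 64 5c 5c 5c 5c 5c ∥ 7a 86.
Outer hash (tag): even-index sum = 406 mod 256 = 150; odd-index sum = 410 mod 256 = 154 → 96 9a.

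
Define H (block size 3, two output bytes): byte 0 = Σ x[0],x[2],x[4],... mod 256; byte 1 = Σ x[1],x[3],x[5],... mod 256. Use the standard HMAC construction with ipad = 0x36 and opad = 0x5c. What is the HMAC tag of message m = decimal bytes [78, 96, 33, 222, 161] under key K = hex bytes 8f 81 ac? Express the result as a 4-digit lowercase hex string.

8a6e

Key hex bytes 8f 81 ac is exactly B = 3 bytes: K' = 8f 81 ac.
K' ⊕ ipad = b9 b7 9a.  K' ⊕ opad = d3 dd f0.
Inner input = (K'⊕ipad) ∥ m = b9 b7 9a ∥ 4e 60 21 de a1.
Inner hash: even-index sum = 657 mod 256 = 145; odd-index sum = 455 mod 256 = 199 → 91 c7.
Outer input = (K'⊕opad) ∥ inner = d3 dd f0 ∥ 91 c7.
Outer hash (tag): even-index sum = 650 mod 256 = 138; odd-index sum = 366 mod 256 = 110 → 8a 6e.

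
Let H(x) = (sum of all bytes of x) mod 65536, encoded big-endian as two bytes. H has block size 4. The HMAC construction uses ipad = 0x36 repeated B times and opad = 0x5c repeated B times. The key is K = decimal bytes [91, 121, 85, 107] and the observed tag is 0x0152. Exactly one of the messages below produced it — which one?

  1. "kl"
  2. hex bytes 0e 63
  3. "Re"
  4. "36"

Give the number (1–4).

Key decimal bytes [91, 121, 85, 107] = 5b 79 55 6b is exactly B = 4 bytes: K' = 5b 79 55 6b.
K' ⊕ ipad = 6d 4f 63 5d; K' ⊕ opad = 07 25 09 37.
m1: inner = H(6d 4f 63 5d 6b 6c) = 02 53; tag = H(07 25 09 37 02 53) = 00c1
m2: inner = H(6d 4f 63 5d 0e 63) = 01 ed; tag = H(07 25 09 37 01 ed) = 015a
m3: inner = H(6d 4f 63 5d 52 65) = 02 33; tag = H(07 25 09 37 02 33) = 00a1
m4: inner = H(6d 4f 63 5d 33 36) = 01 e5; tag = H(07 25 09 37 01 e5) = 0152 ← matches

4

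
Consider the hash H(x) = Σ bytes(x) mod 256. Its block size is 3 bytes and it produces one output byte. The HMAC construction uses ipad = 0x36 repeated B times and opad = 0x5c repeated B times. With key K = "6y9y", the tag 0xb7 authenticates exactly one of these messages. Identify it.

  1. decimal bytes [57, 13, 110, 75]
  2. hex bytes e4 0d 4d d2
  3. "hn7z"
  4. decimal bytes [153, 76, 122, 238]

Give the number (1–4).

Key "6y9y" = 36 79 39 79 is 4 bytes > B = 3, so hash it first: H(key) = 61, then zero-pad to 3 bytes: K' = 61 00 00.
K' ⊕ ipad = 57 36 36; K' ⊕ opad = 3d 5c 5c.
m1: inner = H(57 36 36 39 0d 6e 4b) = c2; tag = H(3d 5c 5c c2) = b7 ← matches
m2: inner = H(57 36 36 e4 0d 4d d2) = d3; tag = H(3d 5c 5c d3) = c8
m3: inner = H(57 36 36 68 6e 37 7a) = 4a; tag = H(3d 5c 5c 4a) = 3f
m4: inner = H(57 36 36 99 4c 7a ee) = 10; tag = H(3d 5c 5c 10) = 05

1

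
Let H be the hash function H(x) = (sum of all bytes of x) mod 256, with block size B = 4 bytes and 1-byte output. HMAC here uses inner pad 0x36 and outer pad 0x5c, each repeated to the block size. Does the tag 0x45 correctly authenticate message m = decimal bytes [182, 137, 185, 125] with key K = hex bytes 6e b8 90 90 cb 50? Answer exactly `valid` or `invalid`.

invalid

Key hex bytes 6e b8 90 90 cb 50 is 6 bytes > B = 4, so hash it first: H(key) = 61, then zero-pad to 4 bytes: K' = 61 00 00 00.
K' ⊕ ipad = 57 36 36 36; K' ⊕ opad = 3d 5c 5c 5c.
Inner hash: sum = 87+54+54+54+182+137+185+125 = 878; mod 256 = 110 → 6e.
Outer hash (recomputed tag): sum = 61+92+92+92+110 = 447; mod 256 = 191 → bf.
Recomputed tag = bf; claimed = 45 → mismatch.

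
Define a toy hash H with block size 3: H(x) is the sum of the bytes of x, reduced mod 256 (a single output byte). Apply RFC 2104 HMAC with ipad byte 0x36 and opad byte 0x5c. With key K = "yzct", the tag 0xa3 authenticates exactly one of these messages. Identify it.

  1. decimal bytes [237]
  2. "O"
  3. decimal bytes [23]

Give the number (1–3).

Key "yzct" = 79 7a 63 74 is 4 bytes > B = 3, so hash it first: H(key) = ca, then zero-pad to 3 bytes: K' = ca 00 00.
K' ⊕ ipad = fc 36 36; K' ⊕ opad = 96 5c 5c.
m1: inner = H(fc 36 36 ed) = 55; tag = H(96 5c 5c 55) = a3 ← matches
m2: inner = H(fc 36 36 4f) = b7; tag = H(96 5c 5c b7) = 05
m3: inner = H(fc 36 36 17) = 7f; tag = H(96 5c 5c 7f) = cd

1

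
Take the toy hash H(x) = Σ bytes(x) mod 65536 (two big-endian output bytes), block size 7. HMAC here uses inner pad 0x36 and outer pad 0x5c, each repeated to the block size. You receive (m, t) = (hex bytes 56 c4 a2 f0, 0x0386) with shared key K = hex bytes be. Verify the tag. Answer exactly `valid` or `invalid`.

valid

Key hex bytes be is 1 byte ≤ B = 7; zero-pad to 7 bytes: K' = be 00 00 00 00 00 00.
K' ⊕ ipad = 88 36 36 36 36 36 36; K' ⊕ opad = e2 5c 5c 5c 5c 5c 5c.
Inner hash: sum = 136+54+54+54+54+54+54+86+196+162+240 = 1144 → 04 78.
Outer hash (recomputed tag): sum = 226+92+92+92+92+92+92+4+120 = 902 → 03 86.
Recomputed tag = 0386; claimed = 0386 → match.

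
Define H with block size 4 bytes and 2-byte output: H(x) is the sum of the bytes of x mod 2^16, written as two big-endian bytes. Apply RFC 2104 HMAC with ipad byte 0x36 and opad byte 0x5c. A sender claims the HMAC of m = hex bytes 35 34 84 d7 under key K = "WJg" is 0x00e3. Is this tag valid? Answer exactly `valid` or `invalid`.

Key "WJg" = 57 4a 67 is 3 bytes ≤ B = 4; zero-pad to 4 bytes: K' = 57 4a 67 00.
K' ⊕ ipad = 61 7c 51 36; K' ⊕ opad = 0b 16 3b 5c.
Inner hash: sum = 97+124+81+54+53+52+132+215 = 808 → 03 28.
Outer hash (recomputed tag): sum = 11+22+59+92+3+40 = 227 → 00 e3.
Recomputed tag = 00e3; claimed = 00e3 → match.

valid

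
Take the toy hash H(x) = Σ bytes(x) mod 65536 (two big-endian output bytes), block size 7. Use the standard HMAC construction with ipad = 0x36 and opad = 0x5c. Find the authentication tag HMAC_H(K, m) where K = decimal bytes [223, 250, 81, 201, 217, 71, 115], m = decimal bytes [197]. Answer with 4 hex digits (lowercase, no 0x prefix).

0324

Key decimal bytes [223, 250, 81, 201, 217, 71, 115] = df fa 51 c9 d9 47 73 is exactly B = 7 bytes: K' = df fa 51 c9 d9 47 73.
K' ⊕ ipad = e9 cc 67 ff ef 71 45.  K' ⊕ opad = 83 a6 0d 95 85 1b 2f.
Inner input = (K'⊕ipad) ∥ m = e9 cc 67 ff ef 71 45 ∥ c5.
Inner hash: sum = 233+204+103+255+239+113+69+197 = 1413 → 05 85.
Outer input = (K'⊕opad) ∥ inner = 83 a6 0d 95 85 1b 2f ∥ 05 85.
Outer hash (tag): sum = 131+166+13+149+133+27+47+5+133 = 804 → 03 24.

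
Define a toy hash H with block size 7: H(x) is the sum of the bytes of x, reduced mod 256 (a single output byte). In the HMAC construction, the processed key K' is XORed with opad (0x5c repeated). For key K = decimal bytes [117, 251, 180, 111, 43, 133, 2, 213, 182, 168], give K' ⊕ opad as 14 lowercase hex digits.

Key decimal bytes [117, 251, 180, 111, 43, 133, 2, 213, 182, 168] = 75 fb b4 6f 2b 85 02 d5 b6 a8 is 10 bytes > B = 7, so hash it first: H(key) = 78, then zero-pad to 7 bytes: K' = 78 00 00 00 00 00 00.
XOR each byte with 0x5c: 78⊕5c=24, 00⊕5c=5c, 00⊕5c=5c, 00⊕5c=5c, 00⊕5c=5c, 00⊕5c=5c, 00⊕5c=5c.

245c5c5c5c5c5c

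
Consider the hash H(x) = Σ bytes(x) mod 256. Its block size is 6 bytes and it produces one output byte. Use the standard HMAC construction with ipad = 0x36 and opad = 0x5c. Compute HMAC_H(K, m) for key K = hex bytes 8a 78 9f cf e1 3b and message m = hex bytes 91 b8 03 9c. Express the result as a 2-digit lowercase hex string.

Key hex bytes 8a 78 9f cf e1 3b is exactly B = 6 bytes: K' = 8a 78 9f cf e1 3b.
K' ⊕ ipad = bc 4e a9 f9 d7 0d.  K' ⊕ opad = d6 24 c3 93 bd 67.
Inner input = (K'⊕ipad) ∥ m = bc 4e a9 f9 d7 0d ∥ 91 b8 03 9c.
Inner hash: sum = 188+78+169+249+215+13+145+184+3+156 = 1400; mod 256 = 120 → 78.
Outer input = (K'⊕opad) ∥ inner = d6 24 c3 93 bd 67 ∥ 78.
Outer hash (tag): sum = 214+36+195+147+189+103+120 = 1004; mod 256 = 236 → ec.

ec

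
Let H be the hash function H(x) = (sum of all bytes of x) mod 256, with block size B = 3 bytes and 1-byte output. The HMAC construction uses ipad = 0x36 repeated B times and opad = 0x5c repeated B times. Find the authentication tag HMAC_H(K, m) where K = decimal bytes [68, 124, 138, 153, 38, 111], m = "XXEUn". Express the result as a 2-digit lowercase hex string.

Key decimal bytes [68, 124, 138, 153, 38, 111] = 44 7c 8a 99 26 6f is 6 bytes > B = 3, so hash it first: H(key) = 78, then zero-pad to 3 bytes: K' = 78 00 00.
K' ⊕ ipad = 4e 36 36.  K' ⊕ opad = 24 5c 5c.
Inner input = (K'⊕ipad) ∥ m = 4e 36 36 ∥ 58 58 45 55 6e.
Inner hash: sum = 78+54+54+88+88+69+85+110 = 626; mod 256 = 114 → 72.
Outer input = (K'⊕opad) ∥ inner = 24 5c 5c ∥ 72.
Outer hash (tag): sum = 36+92+92+114 = 334; mod 256 = 78 → 4e.

4e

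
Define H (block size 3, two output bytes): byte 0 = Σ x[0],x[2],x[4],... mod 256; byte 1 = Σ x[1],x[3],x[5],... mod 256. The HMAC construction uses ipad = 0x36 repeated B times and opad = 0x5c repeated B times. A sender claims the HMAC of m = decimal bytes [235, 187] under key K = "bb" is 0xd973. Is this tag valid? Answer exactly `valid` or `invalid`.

Key "bb" = 62 62 is 2 bytes ≤ B = 3; zero-pad to 3 bytes: K' = 62 62 00.
K' ⊕ ipad = 54 54 36; K' ⊕ opad = 3e 3e 5c.
Inner hash: even-index sum = 325 mod 256 = 69; odd-index sum = 319 mod 256 = 63 → 45 3f.
Outer hash (recomputed tag): even-index sum = 217 mod 256 = 217; odd-index sum = 131 mod 256 = 131 → d9 83.
Recomputed tag = d983; claimed = d973 → mismatch.

invalid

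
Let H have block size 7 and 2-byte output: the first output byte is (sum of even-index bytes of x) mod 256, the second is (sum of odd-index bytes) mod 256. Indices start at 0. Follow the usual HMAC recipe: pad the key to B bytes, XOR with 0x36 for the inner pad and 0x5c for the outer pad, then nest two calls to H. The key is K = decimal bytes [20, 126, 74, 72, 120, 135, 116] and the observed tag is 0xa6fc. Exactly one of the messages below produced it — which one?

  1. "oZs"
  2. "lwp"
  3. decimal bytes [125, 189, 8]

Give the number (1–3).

3

Key decimal bytes [20, 126, 74, 72, 120, 135, 116] = 14 7e 4a 48 78 87 74 is exactly B = 7 bytes: K' = 14 7e 4a 48 78 87 74.
K' ⊕ ipad = 22 48 7c 7e 4e b1 42; K' ⊕ opad = 48 22 16 14 24 db 28.
m1: inner = H(22 48 7c 7e 4e b1 42 6f 5a 73) = 88 59; tag = H(48 22 16 14 24 db 28 88 59) = 0399
m2: inner = H(22 48 7c 7e 4e b1 42 6c 77 70) = a5 53; tag = H(48 22 16 14 24 db 28 a5 53) = fdb6
m3: inner = H(22 48 7c 7e 4e b1 42 7d bd 08) = eb fc; tag = H(48 22 16 14 24 db 28 eb fc) = a6fc ← matches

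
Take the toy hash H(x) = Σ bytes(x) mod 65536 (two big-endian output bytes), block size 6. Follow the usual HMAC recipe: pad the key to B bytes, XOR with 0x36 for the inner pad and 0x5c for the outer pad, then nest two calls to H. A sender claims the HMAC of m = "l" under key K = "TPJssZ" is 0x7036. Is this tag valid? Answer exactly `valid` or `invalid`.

invalid

Key "TPJssZ" = 54 50 4a 73 73 5a is exactly B = 6 bytes: K' = 54 50 4a 73 73 5a.
K' ⊕ ipad = 62 66 7c 45 45 6c; K' ⊕ opad = 08 0c 16 2f 2f 06.
Inner hash: sum = 98+102+124+69+69+108+108 = 678 → 02 a6.
Outer hash (recomputed tag): sum = 8+12+22+47+47+6+2+166 = 310 → 01 36.
Recomputed tag = 0136; claimed = 7036 → mismatch.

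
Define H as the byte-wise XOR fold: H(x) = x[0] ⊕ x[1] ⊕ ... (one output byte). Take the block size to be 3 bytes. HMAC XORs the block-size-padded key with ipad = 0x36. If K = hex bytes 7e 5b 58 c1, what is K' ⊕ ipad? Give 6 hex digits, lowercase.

Key hex bytes 7e 5b 58 c1 is 4 bytes > B = 3, so hash it first: H(key) = bc, then zero-pad to 3 bytes: K' = bc 00 00.
XOR each byte with 0x36: bc⊕36=8a, 00⊕36=36, 00⊕36=36.

8a3636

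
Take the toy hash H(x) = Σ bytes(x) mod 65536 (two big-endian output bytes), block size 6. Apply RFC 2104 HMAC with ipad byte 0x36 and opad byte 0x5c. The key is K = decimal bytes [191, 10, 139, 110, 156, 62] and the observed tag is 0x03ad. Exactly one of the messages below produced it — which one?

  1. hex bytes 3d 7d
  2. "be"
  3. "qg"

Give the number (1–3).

1

Key decimal bytes [191, 10, 139, 110, 156, 62] = bf 0a 8b 6e 9c 3e is exactly B = 6 bytes: K' = bf 0a 8b 6e 9c 3e.
K' ⊕ ipad = 89 3c bd 58 aa 08; K' ⊕ opad = e3 56 d7 32 c0 62.
m1: inner = H(89 3c bd 58 aa 08 3d 7d) = 03 46; tag = H(e3 56 d7 32 c0 62 03 46) = 03ad ← matches
m2: inner = H(89 3c bd 58 aa 08 62 65) = 03 53; tag = H(e3 56 d7 32 c0 62 03 53) = 03ba
m3: inner = H(89 3c bd 58 aa 08 71 67) = 03 64; tag = H(e3 56 d7 32 c0 62 03 64) = 03cb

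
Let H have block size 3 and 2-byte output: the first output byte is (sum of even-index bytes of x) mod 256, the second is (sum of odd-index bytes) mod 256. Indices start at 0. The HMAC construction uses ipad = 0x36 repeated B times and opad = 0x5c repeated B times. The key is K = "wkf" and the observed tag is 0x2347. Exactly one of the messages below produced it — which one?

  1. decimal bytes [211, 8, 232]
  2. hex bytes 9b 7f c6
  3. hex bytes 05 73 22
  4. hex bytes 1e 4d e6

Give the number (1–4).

2

Key "wkf" = 77 6b 66 is exactly B = 3 bytes: K' = 77 6b 66.
K' ⊕ ipad = 41 5d 50; K' ⊕ opad = 2b 37 3a.
m1: inner = H(41 5d 50 d3 08 e8) = 99 18; tag = H(2b 37 3a 99 18) = 7dd0
m2: inner = H(41 5d 50 9b 7f c6) = 10 be; tag = H(2b 37 3a 10 be) = 2347 ← matches
m3: inner = H(41 5d 50 05 73 22) = 04 84; tag = H(2b 37 3a 04 84) = e93b
m4: inner = H(41 5d 50 1e 4d e6) = de 61; tag = H(2b 37 3a de 61) = c615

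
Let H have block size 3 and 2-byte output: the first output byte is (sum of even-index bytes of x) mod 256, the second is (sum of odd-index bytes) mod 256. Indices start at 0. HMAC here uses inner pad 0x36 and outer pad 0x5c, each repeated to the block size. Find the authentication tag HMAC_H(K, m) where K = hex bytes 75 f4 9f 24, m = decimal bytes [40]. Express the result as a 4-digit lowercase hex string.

Key hex bytes 75 f4 9f 24 is 4 bytes > B = 3, so hash it first: H(key) = 14 18, then zero-pad to 3 bytes: K' = 14 18 00.
K' ⊕ ipad = 22 2e 36.  K' ⊕ opad = 48 44 5c.
Inner input = (K'⊕ipad) ∥ m = 22 2e 36 ∥ 28.
Inner hash: even-index sum = 88 mod 256 = 88; odd-index sum = 86 mod 256 = 86 → 58 56.
Outer input = (K'⊕opad) ∥ inner = 48 44 5c ∥ 58 56.
Outer hash (tag): even-index sum = 250 mod 256 = 250; odd-index sum = 156 mod 256 = 156 → fa 9c.

fa9c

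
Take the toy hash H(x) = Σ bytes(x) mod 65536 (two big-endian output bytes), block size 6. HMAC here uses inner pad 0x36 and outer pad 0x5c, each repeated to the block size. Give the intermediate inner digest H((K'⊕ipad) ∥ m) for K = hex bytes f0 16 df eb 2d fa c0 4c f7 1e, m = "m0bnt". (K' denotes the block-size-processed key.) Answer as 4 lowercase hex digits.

Key hex bytes f0 16 df eb 2d fa c0 4c f7 1e is 10 bytes > B = 6, so hash it first: H(key) = 06 18, then zero-pad to 6 bytes: K' = 06 18 00 00 00 00.
K' ⊕ ipad = 30 2e 36 36 36 36.
Inner input = 30 2e 36 36 36 36 ∥ 6d 30 62 6e 74.
Inner hash: sum = 48+46+54+54+54+54+109+48+98+110+116 = 791 → 03 17.

0317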